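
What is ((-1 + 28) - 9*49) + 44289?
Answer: 43875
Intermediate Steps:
((-1 + 28) - 9*49) + 44289 = (27 - 441) + 44289 = -414 + 44289 = 43875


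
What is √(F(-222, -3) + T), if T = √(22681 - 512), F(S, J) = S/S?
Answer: √(1 + √22169) ≈ 12.243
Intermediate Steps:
F(S, J) = 1
T = √22169 ≈ 148.89
√(F(-222, -3) + T) = √(1 + √22169)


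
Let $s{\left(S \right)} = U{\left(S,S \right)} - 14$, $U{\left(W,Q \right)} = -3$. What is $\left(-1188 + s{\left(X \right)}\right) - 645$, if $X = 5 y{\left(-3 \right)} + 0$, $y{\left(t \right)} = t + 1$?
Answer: $-1850$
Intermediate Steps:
$y{\left(t \right)} = 1 + t$
$X = -10$ ($X = 5 \left(1 - 3\right) + 0 = 5 \left(-2\right) + 0 = -10 + 0 = -10$)
$s{\left(S \right)} = -17$ ($s{\left(S \right)} = -3 - 14 = -17$)
$\left(-1188 + s{\left(X \right)}\right) - 645 = \left(-1188 - 17\right) - 645 = -1205 - 645 = -1850$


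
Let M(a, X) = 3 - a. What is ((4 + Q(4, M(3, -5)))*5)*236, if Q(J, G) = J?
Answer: 9440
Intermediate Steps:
((4 + Q(4, M(3, -5)))*5)*236 = ((4 + 4)*5)*236 = (8*5)*236 = 40*236 = 9440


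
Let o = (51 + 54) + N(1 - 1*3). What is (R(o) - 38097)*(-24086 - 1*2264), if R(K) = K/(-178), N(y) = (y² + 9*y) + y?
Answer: 1003869125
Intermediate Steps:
N(y) = y² + 10*y
o = 89 (o = (51 + 54) + (1 - 1*3)*(10 + (1 - 1*3)) = 105 + (1 - 3)*(10 + (1 - 3)) = 105 - 2*(10 - 2) = 105 - 2*8 = 105 - 16 = 89)
R(K) = -K/178 (R(K) = K*(-1/178) = -K/178)
(R(o) - 38097)*(-24086 - 1*2264) = (-1/178*89 - 38097)*(-24086 - 1*2264) = (-½ - 38097)*(-24086 - 2264) = -76195/2*(-26350) = 1003869125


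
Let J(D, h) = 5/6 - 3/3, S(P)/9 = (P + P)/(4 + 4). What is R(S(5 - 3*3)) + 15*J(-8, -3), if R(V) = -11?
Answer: -27/2 ≈ -13.500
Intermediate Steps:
S(P) = 9*P/4 (S(P) = 9*((P + P)/(4 + 4)) = 9*((2*P)/8) = 9*((2*P)*(1/8)) = 9*(P/4) = 9*P/4)
J(D, h) = -1/6 (J(D, h) = 5*(1/6) - 3*1/3 = 5/6 - 1 = -1/6)
R(S(5 - 3*3)) + 15*J(-8, -3) = -11 + 15*(-1/6) = -11 - 5/2 = -27/2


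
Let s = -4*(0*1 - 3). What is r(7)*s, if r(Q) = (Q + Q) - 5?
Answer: 108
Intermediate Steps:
s = 12 (s = -4*(0 - 3) = -4*(-3) = 12)
r(Q) = -5 + 2*Q (r(Q) = 2*Q - 5 = -5 + 2*Q)
r(7)*s = (-5 + 2*7)*12 = (-5 + 14)*12 = 9*12 = 108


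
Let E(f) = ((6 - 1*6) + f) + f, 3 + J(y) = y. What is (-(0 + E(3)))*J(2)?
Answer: 6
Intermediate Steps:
J(y) = -3 + y
E(f) = 2*f (E(f) = ((6 - 6) + f) + f = (0 + f) + f = f + f = 2*f)
(-(0 + E(3)))*J(2) = (-(0 + 2*3))*(-3 + 2) = -(0 + 6)*(-1) = -1*6*(-1) = -6*(-1) = 6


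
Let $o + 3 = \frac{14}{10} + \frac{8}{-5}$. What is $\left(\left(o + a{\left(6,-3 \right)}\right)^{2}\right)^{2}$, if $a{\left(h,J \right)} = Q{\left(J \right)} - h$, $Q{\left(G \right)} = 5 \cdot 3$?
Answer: $\frac{707281}{625} \approx 1131.7$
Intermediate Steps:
$Q{\left(G \right)} = 15$
$a{\left(h,J \right)} = 15 - h$
$o = - \frac{16}{5}$ ($o = -3 + \left(\frac{14}{10} + \frac{8}{-5}\right) = -3 + \left(14 \cdot \frac{1}{10} + 8 \left(- \frac{1}{5}\right)\right) = -3 + \left(\frac{7}{5} - \frac{8}{5}\right) = -3 - \frac{1}{5} = - \frac{16}{5} \approx -3.2$)
$\left(\left(o + a{\left(6,-3 \right)}\right)^{2}\right)^{2} = \left(\left(- \frac{16}{5} + \left(15 - 6\right)\right)^{2}\right)^{2} = \left(\left(- \frac{16}{5} + 9\right)^{2}\right)^{2} = \left(\left(\frac{29}{5}\right)^{2}\right)^{2} = \left(\frac{841}{25}\right)^{2} = \frac{707281}{625}$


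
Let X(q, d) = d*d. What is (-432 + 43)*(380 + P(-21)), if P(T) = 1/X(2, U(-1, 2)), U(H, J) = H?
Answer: -148209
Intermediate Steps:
X(q, d) = d²
P(T) = 1 (P(T) = 1/((-1)²) = 1/1 = 1)
(-432 + 43)*(380 + P(-21)) = (-432 + 43)*(380 + 1) = -389*381 = -148209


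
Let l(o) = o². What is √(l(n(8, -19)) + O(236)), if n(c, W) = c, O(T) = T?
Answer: 10*√3 ≈ 17.320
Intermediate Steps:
√(l(n(8, -19)) + O(236)) = √(8² + 236) = √(64 + 236) = √300 = 10*√3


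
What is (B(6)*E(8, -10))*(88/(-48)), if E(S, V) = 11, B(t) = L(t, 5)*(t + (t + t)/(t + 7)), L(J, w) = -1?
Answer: 1815/13 ≈ 139.62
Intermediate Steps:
B(t) = -t - 2*t/(7 + t) (B(t) = -(t + (t + t)/(t + 7)) = -(t + (2*t)/(7 + t)) = -(t + 2*t/(7 + t)) = -t - 2*t/(7 + t))
(B(6)*E(8, -10))*(88/(-48)) = (-1*6*(9 + 6)/(7 + 6)*11)*(88/(-48)) = (-1*6*15/13*11)*(88*(-1/48)) = (-1*6*1/13*15*11)*(-11/6) = -90/13*11*(-11/6) = -990/13*(-11/6) = 1815/13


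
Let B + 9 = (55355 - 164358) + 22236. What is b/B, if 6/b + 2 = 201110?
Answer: -1/2908557968 ≈ -3.4381e-10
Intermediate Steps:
b = 1/33518 (b = 6/(-2 + 201110) = 6/201108 = 6*(1/201108) = 1/33518 ≈ 2.9835e-5)
B = -86776 (B = -9 + ((55355 - 164358) + 22236) = -9 + (-109003 + 22236) = -9 - 86767 = -86776)
b/B = (1/33518)/(-86776) = (1/33518)*(-1/86776) = -1/2908557968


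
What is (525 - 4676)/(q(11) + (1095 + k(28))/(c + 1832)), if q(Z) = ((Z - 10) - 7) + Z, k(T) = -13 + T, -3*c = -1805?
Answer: -30306451/39835 ≈ -760.80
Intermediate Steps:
c = 1805/3 (c = -1/3*(-1805) = 1805/3 ≈ 601.67)
q(Z) = -17 + 2*Z (q(Z) = ((-10 + Z) - 7) + Z = (-17 + Z) + Z = -17 + 2*Z)
(525 - 4676)/(q(11) + (1095 + k(28))/(c + 1832)) = (525 - 4676)/((-17 + 2*11) + (1095 + (-13 + 28))/(1805/3 + 1832)) = -4151/((-17 + 22) + (1095 + 15)/(7301/3)) = -4151/(5 + 1110*(3/7301)) = -4151/(5 + 3330/7301) = -4151/39835/7301 = -4151*7301/39835 = -30306451/39835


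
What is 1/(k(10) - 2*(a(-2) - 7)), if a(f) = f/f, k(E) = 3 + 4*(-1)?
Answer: 1/11 ≈ 0.090909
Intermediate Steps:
k(E) = -1 (k(E) = 3 - 4 = -1)
a(f) = 1
1/(k(10) - 2*(a(-2) - 7)) = 1/(-1 - 2*(1 - 7)) = 1/(-1 - 2*(-6)) = 1/(-1 + 12) = 1/11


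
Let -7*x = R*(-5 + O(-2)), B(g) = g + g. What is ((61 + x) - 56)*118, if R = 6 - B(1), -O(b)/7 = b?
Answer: -118/7 ≈ -16.857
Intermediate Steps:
B(g) = 2*g
O(b) = -7*b
R = 4 (R = 6 - 2 = 4)
x = -36/7 (x = -4*(-5 - 7*(-2))/7 = -4*(-5 + 14)/7 = -4*9/7 = -1/7*36 = -36/7 ≈ -5.1429)
((61 + x) - 56)*118 = ((61 - 36/7) - 56)*118 = (391/7 - 56)*118 = -1/7*118 = -118/7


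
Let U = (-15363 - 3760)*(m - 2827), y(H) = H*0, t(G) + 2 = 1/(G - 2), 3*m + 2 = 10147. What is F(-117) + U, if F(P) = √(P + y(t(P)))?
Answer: -31820672/3 + 3*I*√13 ≈ -1.0607e+7 + 10.817*I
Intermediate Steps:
m = 10145/3 (m = -⅔ + (⅓)*10147 = -⅔ + 10147/3 = 10145/3 ≈ 3381.7)
t(G) = -2 + 1/(-2 + G) (t(G) = -2 + 1/(G - 2) = -2 + 1/(-2 + G))
y(H) = 0
F(P) = √P (F(P) = √(P + 0) = √P)
U = -31820672/3 (U = (-15363 - 3760)*(10145/3 - 2827) = -19123*1664/3 = -31820672/3 ≈ -1.0607e+7)
F(-117) + U = √(-117) - 31820672/3 = 3*I*√13 - 31820672/3 = -31820672/3 + 3*I*√13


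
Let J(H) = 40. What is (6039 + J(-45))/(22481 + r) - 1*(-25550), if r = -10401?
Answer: 308650079/12080 ≈ 25551.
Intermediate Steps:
(6039 + J(-45))/(22481 + r) - 1*(-25550) = (6039 + 40)/(22481 - 10401) - 1*(-25550) = 6079/12080 + 25550 = 308650079/12080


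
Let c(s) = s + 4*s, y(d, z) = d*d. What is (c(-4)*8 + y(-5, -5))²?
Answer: 18225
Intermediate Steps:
y(d, z) = d²
c(s) = 5*s
(c(-4)*8 + y(-5, -5))² = ((5*(-4))*8 + (-5)²)² = (-20*8 + 25)² = (-160 + 25)² = (-135)² = 18225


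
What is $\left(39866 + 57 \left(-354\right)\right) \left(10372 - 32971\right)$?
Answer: $-444929112$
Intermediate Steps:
$\left(39866 + 57 \left(-354\right)\right) \left(10372 - 32971\right) = \left(39866 - 20178\right) \left(-22599\right) = 19688 \left(-22599\right) = -444929112$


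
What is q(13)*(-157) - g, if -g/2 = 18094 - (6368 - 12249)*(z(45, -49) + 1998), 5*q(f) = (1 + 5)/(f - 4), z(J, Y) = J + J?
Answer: 368928346/15 ≈ 2.4595e+7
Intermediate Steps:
z(J, Y) = 2*J
q(f) = 6/(5*(-4 + f)) (q(f) = ((1 + 5)/(f - 4))/5 = (6/(-4 + f))/5 = 6/(5*(-4 + f)))
g = -24595244 (g = -2*(18094 - (6368 - 12249)*(2*45 + 1998)) = -2*(18094 - (-5881)*(90 + 1998)) = -2*(18094 - (-5881)*2088) = -2*(18094 - 1*(-12279528)) = -2*(18094 + 12279528) = -2*12297622 = -24595244)
q(13)*(-157) - g = (6/(5*(-4 + 13)))*(-157) - 1*(-24595244) = ((6/5)/9)*(-157) + 24595244 = ((6/5)*(⅑))*(-157) + 24595244 = (2/15)*(-157) + 24595244 = -314/15 + 24595244 = 368928346/15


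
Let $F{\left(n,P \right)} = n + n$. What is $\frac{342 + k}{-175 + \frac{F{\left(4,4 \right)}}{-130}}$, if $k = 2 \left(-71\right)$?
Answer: $- \frac{13000}{11379} \approx -1.1425$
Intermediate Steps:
$F{\left(n,P \right)} = 2 n$
$k = -142$
$\frac{342 + k}{-175 + \frac{F{\left(4,4 \right)}}{-130}} = \frac{342 - 142}{-175 + \frac{2 \cdot 4}{-130}} = \frac{200}{-175 + 8 \left(- \frac{1}{130}\right)} = \frac{200}{-175 - \frac{4}{65}} = \frac{200}{- \frac{11379}{65}} = 200 \left(- \frac{65}{11379}\right) = - \frac{13000}{11379}$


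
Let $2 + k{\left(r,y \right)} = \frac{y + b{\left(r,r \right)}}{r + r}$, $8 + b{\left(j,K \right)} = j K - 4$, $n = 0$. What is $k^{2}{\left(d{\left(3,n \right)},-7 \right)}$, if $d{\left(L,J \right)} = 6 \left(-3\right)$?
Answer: $\frac{142129}{1296} \approx 109.67$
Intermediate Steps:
$b{\left(j,K \right)} = -12 + K j$ ($b{\left(j,K \right)} = -8 + \left(j K - 4\right) = -8 + \left(K j - 4\right) = -8 + \left(-4 + K j\right) = -12 + K j$)
$d{\left(L,J \right)} = -18$
$k{\left(r,y \right)} = -2 + \frac{-12 + y + r^{2}}{2 r}$ ($k{\left(r,y \right)} = -2 + \frac{y + \left(-12 + r r\right)}{r + r} = -2 + \frac{y + \left(-12 + r^{2}\right)}{2 r} = -2 + \left(-12 + y + r^{2}\right) \frac{1}{2 r} = -2 + \frac{-12 + y + r^{2}}{2 r}$)
$k^{2}{\left(d{\left(3,n \right)},-7 \right)} = \left(\frac{-12 - 7 + \left(-18\right)^{2} - -72}{2 \left(-18\right)}\right)^{2} = \left(\frac{1}{2} \left(- \frac{1}{18}\right) \left(-12 - 7 + 324 + 72\right)\right)^{2} = \left(\frac{1}{2} \left(- \frac{1}{18}\right) 377\right)^{2} = \left(- \frac{377}{36}\right)^{2} = \frac{142129}{1296}$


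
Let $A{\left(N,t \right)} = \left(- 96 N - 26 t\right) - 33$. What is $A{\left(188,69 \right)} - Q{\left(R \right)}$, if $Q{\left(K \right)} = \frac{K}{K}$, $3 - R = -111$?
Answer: $-19876$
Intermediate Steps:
$A{\left(N,t \right)} = -33 - 96 N - 26 t$
$R = 114$ ($R = 3 - -111 = 3 + 111 = 114$)
$Q{\left(K \right)} = 1$
$A{\left(188,69 \right)} - Q{\left(R \right)} = \left(-33 - 18048 - 1794\right) - 1 = -19875 - 1 = -19876$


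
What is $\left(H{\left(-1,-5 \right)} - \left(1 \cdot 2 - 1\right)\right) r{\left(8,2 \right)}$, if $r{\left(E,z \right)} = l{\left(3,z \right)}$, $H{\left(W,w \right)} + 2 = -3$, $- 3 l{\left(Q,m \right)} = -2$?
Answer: $-4$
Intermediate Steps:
$l{\left(Q,m \right)} = \frac{2}{3}$ ($l{\left(Q,m \right)} = \left(- \frac{1}{3}\right) \left(-2\right) = \frac{2}{3}$)
$H{\left(W,w \right)} = -5$ ($H{\left(W,w \right)} = -2 - 3 = -5$)
$r{\left(E,z \right)} = \frac{2}{3}$
$\left(H{\left(-1,-5 \right)} - \left(1 \cdot 2 - 1\right)\right) r{\left(8,2 \right)} = \left(-5 - \left(1 \cdot 2 - 1\right)\right) \frac{2}{3} = \left(-5 - \left(2 - 1\right)\right) \frac{2}{3} = \left(-5 - 1\right) \frac{2}{3} = \left(-6\right) \frac{2}{3} = -4$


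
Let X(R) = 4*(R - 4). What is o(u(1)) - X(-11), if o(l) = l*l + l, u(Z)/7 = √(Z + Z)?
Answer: 158 + 7*√2 ≈ 167.90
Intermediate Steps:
u(Z) = 7*√2*√Z (u(Z) = 7*√(Z + Z) = 7*√(2*Z) = 7*(√2*√Z) = 7*√2*√Z)
o(l) = l + l² (o(l) = l² + l = l + l²)
X(R) = -16 + 4*R (X(R) = 4*(-4 + R) = -16 + 4*R)
o(u(1)) - X(-11) = (7*√2*√1)*(1 + 7*√2*√1) - (-16 + 4*(-11)) = (7*√2*1)*(1 + 7*√2*1) - (-16 - 44) = (7*√2)*(1 + 7*√2) - 1*(-60) = 7*√2*(1 + 7*√2) + 60 = 60 + 7*√2*(1 + 7*√2)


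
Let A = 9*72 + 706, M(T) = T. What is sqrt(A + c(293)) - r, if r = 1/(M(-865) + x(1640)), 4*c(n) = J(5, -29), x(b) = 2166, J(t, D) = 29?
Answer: -1/1301 + 33*sqrt(5)/2 ≈ 36.894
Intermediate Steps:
c(n) = 29/4 (c(n) = (1/4)*29 = 29/4)
A = 1354 (A = 648 + 706 = 1354)
r = 1/1301 (r = 1/(-865 + 2166) = 1/1301 ≈ 0.00076864)
sqrt(A + c(293)) - r = sqrt(1354 + 29/4) - 1*1/1301 = sqrt(5445/4) - 1/1301 = 33*sqrt(5)/2 - 1/1301 = -1/1301 + 33*sqrt(5)/2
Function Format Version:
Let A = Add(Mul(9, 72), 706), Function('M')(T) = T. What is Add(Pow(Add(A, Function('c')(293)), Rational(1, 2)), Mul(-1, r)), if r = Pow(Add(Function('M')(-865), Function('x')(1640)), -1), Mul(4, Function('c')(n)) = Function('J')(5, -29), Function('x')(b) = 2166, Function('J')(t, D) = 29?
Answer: Add(Rational(-1, 1301), Mul(Rational(33, 2), Pow(5, Rational(1, 2)))) ≈ 36.894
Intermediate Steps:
Function('c')(n) = Rational(29, 4) (Function('c')(n) = Mul(Rational(1, 4), 29) = Rational(29, 4))
A = 1354 (A = Add(648, 706) = 1354)
r = Rational(1, 1301) (r = Pow(Add(-865, 2166), -1) = Pow(1301, -1) = Rational(1, 1301) ≈ 0.00076864)
Add(Pow(Add(A, Function('c')(293)), Rational(1, 2)), Mul(-1, r)) = Add(Pow(Add(1354, Rational(29, 4)), Rational(1, 2)), Mul(-1, Rational(1, 1301))) = Add(Pow(Rational(5445, 4), Rational(1, 2)), Rational(-1, 1301)) = Add(Mul(Rational(33, 2), Pow(5, Rational(1, 2))), Rational(-1, 1301)) = Add(Rational(-1, 1301), Mul(Rational(33, 2), Pow(5, Rational(1, 2))))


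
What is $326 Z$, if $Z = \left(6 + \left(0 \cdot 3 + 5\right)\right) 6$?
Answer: $21516$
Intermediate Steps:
$Z = 66$ ($Z = \left(6 + \left(0 + 5\right)\right) 6 = \left(6 + 5\right) 6 = 11 \cdot 6 = 66$)
$326 Z = 326 \cdot 66 = 21516$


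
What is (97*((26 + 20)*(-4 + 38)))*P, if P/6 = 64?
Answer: 58255872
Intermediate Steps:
P = 384 (P = 6*64 = 384)
(97*((26 + 20)*(-4 + 38)))*P = (97*((26 + 20)*(-4 + 38)))*384 = (97*(46*34))*384 = (97*1564)*384 = 151708*384 = 58255872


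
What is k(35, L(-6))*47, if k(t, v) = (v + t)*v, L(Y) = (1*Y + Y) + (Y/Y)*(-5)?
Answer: -14382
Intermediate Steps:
L(Y) = -5 + 2*Y (L(Y) = (Y + Y) + 1*(-5) = 2*Y - 5 = -5 + 2*Y)
k(t, v) = v*(t + v) (k(t, v) = (t + v)*v = v*(t + v))
k(35, L(-6))*47 = ((-5 + 2*(-6))*(35 + (-5 + 2*(-6))))*47 = ((-5 - 12)*(35 + (-5 - 12)))*47 = -17*(35 - 17)*47 = -17*18*47 = -306*47 = -14382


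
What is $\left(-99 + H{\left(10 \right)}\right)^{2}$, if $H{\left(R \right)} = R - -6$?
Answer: $6889$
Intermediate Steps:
$H{\left(R \right)} = 6 + R$ ($H{\left(R \right)} = R + 6 = 6 + R$)
$\left(-99 + H{\left(10 \right)}\right)^{2} = \left(-99 + \left(6 + 10\right)\right)^{2} = \left(-99 + 16\right)^{2} = \left(-83\right)^{2} = 6889$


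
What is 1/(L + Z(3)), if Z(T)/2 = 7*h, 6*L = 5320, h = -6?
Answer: 3/2408 ≈ 0.0012458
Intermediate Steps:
L = 2660/3 (L = (1/6)*5320 = 2660/3 ≈ 886.67)
Z(T) = -84 (Z(T) = 2*(7*(-6)) = 2*(-42) = -84)
1/(L + Z(3)) = 1/(2660/3 - 84) = 1/(2408/3) = 3/2408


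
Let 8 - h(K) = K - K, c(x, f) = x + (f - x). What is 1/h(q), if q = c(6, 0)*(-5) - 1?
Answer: 1/8 ≈ 0.12500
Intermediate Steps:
c(x, f) = f
q = -1 (q = 0*(-5) - 1 = 0 - 1 = -1)
h(K) = 8 (h(K) = 8 - (K - K) = 8 - 1*0 = 8 + 0 = 8)
1/h(q) = 1/8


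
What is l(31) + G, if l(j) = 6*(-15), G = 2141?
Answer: 2051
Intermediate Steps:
l(j) = -90
l(31) + G = -90 + 2141 = 2051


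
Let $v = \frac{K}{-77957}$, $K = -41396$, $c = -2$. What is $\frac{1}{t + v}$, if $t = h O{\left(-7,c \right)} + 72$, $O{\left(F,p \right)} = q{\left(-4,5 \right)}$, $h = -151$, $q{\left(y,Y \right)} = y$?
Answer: $\frac{77957}{52740328} \approx 0.0014781$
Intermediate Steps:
$O{\left(F,p \right)} = -4$
$t = 676$ ($t = \left(-151\right) \left(-4\right) + 72 = 604 + 72 = 676$)
$v = \frac{41396}{77957}$ ($v = - \frac{41396}{-77957} = \left(-41396\right) \left(- \frac{1}{77957}\right) = \frac{41396}{77957} \approx 0.53101$)
$\frac{1}{t + v} = \frac{1}{676 + \frac{41396}{77957}} = \frac{1}{\frac{52740328}{77957}} = \frac{77957}{52740328}$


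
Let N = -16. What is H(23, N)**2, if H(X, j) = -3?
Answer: 9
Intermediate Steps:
H(23, N)**2 = (-3)**2 = 9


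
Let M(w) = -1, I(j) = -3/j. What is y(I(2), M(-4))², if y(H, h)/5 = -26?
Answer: 16900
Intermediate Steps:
y(H, h) = -130 (y(H, h) = 5*(-26) = -130)
y(I(2), M(-4))² = (-130)² = 16900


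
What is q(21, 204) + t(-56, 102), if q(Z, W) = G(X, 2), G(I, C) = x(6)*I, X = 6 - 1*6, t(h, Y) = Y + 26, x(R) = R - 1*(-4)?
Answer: 128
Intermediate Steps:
x(R) = 4 + R (x(R) = R + 4 = 4 + R)
t(h, Y) = 26 + Y
X = 0 (X = 6 - 6 = 0)
G(I, C) = 10*I (G(I, C) = (4 + 6)*I = 10*I)
q(Z, W) = 0 (q(Z, W) = 10*0 = 0)
q(21, 204) + t(-56, 102) = 0 + (26 + 102) = 0 + 128 = 128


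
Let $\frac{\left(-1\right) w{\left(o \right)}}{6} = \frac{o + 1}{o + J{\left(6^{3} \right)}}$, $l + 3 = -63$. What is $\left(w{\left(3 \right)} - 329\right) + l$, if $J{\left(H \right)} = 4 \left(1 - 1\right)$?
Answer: $-403$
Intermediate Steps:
$J{\left(H \right)} = 0$ ($J{\left(H \right)} = 4 \cdot 0 = 0$)
$l = -66$ ($l = -3 - 63 = -66$)
$w{\left(o \right)} = - \frac{6 \left(1 + o\right)}{o}$ ($w{\left(o \right)} = - 6 \frac{o + 1}{o + 0} = - 6 \frac{1 + o}{o} = - \frac{6 \left(1 + o\right)}{o}$)
$\left(w{\left(3 \right)} - 329\right) + l = \left(\left(-6 - \frac{6}{3}\right) - 329\right) - 66 = \left(\left(-6 - 2\right) - 329\right) - 66 = \left(-8 - 329\right) - 66 = -337 - 66 = -403$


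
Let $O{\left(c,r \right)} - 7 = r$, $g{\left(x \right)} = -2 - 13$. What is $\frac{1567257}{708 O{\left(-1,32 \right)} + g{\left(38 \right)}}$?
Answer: $\frac{522419}{9199} \approx 56.791$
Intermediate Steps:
$g{\left(x \right)} = -15$ ($g{\left(x \right)} = -2 - 13 = -15$)
$O{\left(c,r \right)} = 7 + r$
$\frac{1567257}{708 O{\left(-1,32 \right)} + g{\left(38 \right)}} = \frac{1567257}{708 \left(7 + 32\right) - 15} = \frac{1567257}{708 \cdot 39 - 15} = \frac{1567257}{27612 - 15} = \frac{1567257}{27597} = 1567257 \cdot \frac{1}{27597} = \frac{522419}{9199}$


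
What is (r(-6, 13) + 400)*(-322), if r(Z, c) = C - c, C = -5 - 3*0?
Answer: -123004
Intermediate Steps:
C = -5 (C = -5 + 0 = -5)
r(Z, c) = -5 - c
(r(-6, 13) + 400)*(-322) = ((-5 - 1*13) + 400)*(-322) = ((-5 - 13) + 400)*(-322) = (-18 + 400)*(-322) = 382*(-322) = -123004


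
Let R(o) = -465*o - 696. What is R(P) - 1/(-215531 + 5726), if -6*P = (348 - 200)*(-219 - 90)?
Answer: -743743199429/209805 ≈ -3.5449e+6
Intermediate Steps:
P = 7622 (P = -(348 - 200)*(-219 - 90)/6 = -74*(-309)/3 = -⅙*(-45732) = 7622)
R(o) = -696 - 465*o
R(P) - 1/(-215531 + 5726) = (-696 - 465*7622) - 1/(-215531 + 5726) = (-696 - 3544230) - 1/(-209805) = -3544926 - 1*(-1/209805) = -3544926 + 1/209805 = -743743199429/209805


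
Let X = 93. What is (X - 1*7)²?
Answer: 7396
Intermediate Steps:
(X - 1*7)² = (93 - 1*7)² = (93 - 7)² = 86² = 7396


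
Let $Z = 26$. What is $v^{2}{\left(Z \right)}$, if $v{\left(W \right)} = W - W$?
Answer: $0$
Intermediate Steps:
$v{\left(W \right)} = 0$
$v^{2}{\left(Z \right)} = 0^{2} = 0$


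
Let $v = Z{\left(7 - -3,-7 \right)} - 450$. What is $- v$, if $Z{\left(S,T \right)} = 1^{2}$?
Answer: $449$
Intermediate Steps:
$Z{\left(S,T \right)} = 1$
$v = -449$ ($v = 1 - 450 = -449$)
$- v = \left(-1\right) \left(-449\right) = 449$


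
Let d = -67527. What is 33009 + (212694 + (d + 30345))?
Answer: 208521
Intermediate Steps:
33009 + (212694 + (d + 30345)) = 33009 + (212694 + (-67527 + 30345)) = 33009 + (212694 - 37182) = 33009 + 175512 = 208521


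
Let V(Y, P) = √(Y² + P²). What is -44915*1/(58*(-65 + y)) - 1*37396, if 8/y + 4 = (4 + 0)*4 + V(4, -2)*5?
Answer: -822057757637/21989482 + 449150*√5/10994741 ≈ -37384.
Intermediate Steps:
V(Y, P) = √(P² + Y²)
y = 8/(12 + 10*√5) (y = 8/(-4 + ((4 + 0)*4 + √((-2)² + 4²)*5)) = 8/(-4 + (4*4 + √(4 + 16)*5)) = 8/(-4 + (16 + √20*5)) = 8/(-4 + (16 + (2*√5)*5)) = 8/(-4 + (16 + 10*√5)) = 8/(12 + 10*√5) ≈ 0.23282)
-44915*1/(58*(-65 + y)) - 1*37396 = -44915*1/(58*(-65 + (-24/89 + 20*√5/89))) - 1*37396 = -44915*1/(58*(-5809/89 + 20*√5/89)) - 37396 = -44915/(-336922/89 + 1160*√5/89) - 37396 = -37396 - 44915/(-336922/89 + 1160*√5/89)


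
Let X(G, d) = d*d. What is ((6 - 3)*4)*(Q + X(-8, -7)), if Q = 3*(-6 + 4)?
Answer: 516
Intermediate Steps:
X(G, d) = d²
Q = -6 (Q = 3*(-2) = -6)
((6 - 3)*4)*(Q + X(-8, -7)) = ((6 - 3)*4)*(-6 + (-7)²) = (3*4)*(-6 + 49) = 12*43 = 516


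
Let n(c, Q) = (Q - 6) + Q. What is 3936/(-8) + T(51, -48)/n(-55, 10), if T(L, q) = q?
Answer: -3468/7 ≈ -495.43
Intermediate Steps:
n(c, Q) = -6 + 2*Q (n(c, Q) = (-6 + Q) + Q = -6 + 2*Q)
3936/(-8) + T(51, -48)/n(-55, 10) = 3936/(-8) - 48/(-6 + 2*10) = 3936*(-⅛) - 48/(-6 + 20) = -492 - 48/14 = -492 - 48*1/14 = -492 - 24/7 = -3468/7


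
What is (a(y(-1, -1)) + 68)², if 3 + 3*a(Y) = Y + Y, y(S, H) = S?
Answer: 39601/9 ≈ 4400.1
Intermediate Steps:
a(Y) = -1 + 2*Y/3 (a(Y) = -1 + (Y + Y)/3 = -1 + (2*Y)/3 = -1 + 2*Y/3)
(a(y(-1, -1)) + 68)² = ((-1 + (⅔)*(-1)) + 68)² = ((-1 - ⅔) + 68)² = (-5/3 + 68)² = (199/3)² = 39601/9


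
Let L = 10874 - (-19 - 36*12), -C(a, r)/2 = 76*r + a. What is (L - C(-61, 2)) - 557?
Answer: 10950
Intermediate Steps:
C(a, r) = -152*r - 2*a (C(a, r) = -2*(76*r + a) = -2*(a + 76*r) = -152*r - 2*a)
L = 11325 (L = 10874 - (-19 - 432) = 10874 - 1*(-451) = 10874 + 451 = 11325)
(L - C(-61, 2)) - 557 = (11325 - (-152*2 - 2*(-61))) - 557 = (11325 - (-304 + 122)) - 557 = (11325 - 1*(-182)) - 557 = (11325 + 182) - 557 = 11507 - 557 = 10950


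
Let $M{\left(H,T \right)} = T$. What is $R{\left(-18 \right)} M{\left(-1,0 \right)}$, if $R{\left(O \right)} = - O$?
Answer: $0$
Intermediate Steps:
$R{\left(-18 \right)} M{\left(-1,0 \right)} = \left(-1\right) \left(-18\right) 0 = 18 \cdot 0 = 0$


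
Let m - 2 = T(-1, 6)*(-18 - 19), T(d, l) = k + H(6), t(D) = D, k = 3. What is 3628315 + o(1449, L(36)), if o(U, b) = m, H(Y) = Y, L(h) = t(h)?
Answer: 3627984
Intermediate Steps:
L(h) = h
T(d, l) = 9 (T(d, l) = 3 + 6 = 9)
m = -331 (m = 2 + 9*(-18 - 19) = 2 + 9*(-37) = 2 - 333 = -331)
o(U, b) = -331
3628315 + o(1449, L(36)) = 3628315 - 331 = 3627984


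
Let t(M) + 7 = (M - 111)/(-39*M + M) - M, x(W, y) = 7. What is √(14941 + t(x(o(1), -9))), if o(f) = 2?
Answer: √264050619/133 ≈ 122.18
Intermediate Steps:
t(M) = -7 - M - (-111 + M)/(38*M) (t(M) = -7 + ((M - 111)/(-39*M + M) - M) = -7 + ((-111 + M)/((-38*M)) - M) = -7 + ((-111 + M)*(-1/(38*M)) - M) = -7 + (-(-111 + M)/(38*M) - M) = -7 + (-M - (-111 + M)/(38*M)) = -7 - M - (-111 + M)/(38*M))
√(14941 + t(x(o(1), -9))) = √(14941 + (-267/38 - 1*7 + (111/38)/7)) = √(14941 + (-267/38 - 7 + (111/38)*(⅐))) = √(14941 + (-267/38 - 7 + 111/266)) = √(14941 - 1810/133) = √(1985343/133) = √264050619/133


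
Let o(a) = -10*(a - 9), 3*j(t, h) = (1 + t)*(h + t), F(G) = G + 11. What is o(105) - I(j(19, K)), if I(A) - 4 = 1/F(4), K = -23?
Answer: -14461/15 ≈ -964.07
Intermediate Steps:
F(G) = 11 + G
j(t, h) = (1 + t)*(h + t)/3 (j(t, h) = ((1 + t)*(h + t))/3 = (1 + t)*(h + t)/3)
o(a) = 90 - 10*a (o(a) = -10*(-9 + a) = 90 - 10*a)
I(A) = 61/15 (I(A) = 4 + 1/(11 + 4) = 4 + 1/15 = 61/15)
o(105) - I(j(19, K)) = (90 - 10*105) - 1*61/15 = (90 - 1050) - 61/15 = -960 - 61/15 = -14461/15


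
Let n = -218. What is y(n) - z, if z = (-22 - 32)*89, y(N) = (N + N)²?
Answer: 194902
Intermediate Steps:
y(N) = 4*N² (y(N) = (2*N)² = 4*N²)
z = -4806 (z = -54*89 = -4806)
y(n) - z = 4*(-218)² - 1*(-4806) = 4*47524 + 4806 = 190096 + 4806 = 194902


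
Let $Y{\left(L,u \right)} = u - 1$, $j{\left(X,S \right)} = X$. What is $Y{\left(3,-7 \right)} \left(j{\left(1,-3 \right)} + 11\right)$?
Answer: $-96$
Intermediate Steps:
$Y{\left(L,u \right)} = -1 + u$ ($Y{\left(L,u \right)} = u - 1 = -1 + u$)
$Y{\left(3,-7 \right)} \left(j{\left(1,-3 \right)} + 11\right) = \left(-1 - 7\right) \left(1 + 11\right) = \left(-8\right) 12 = -96$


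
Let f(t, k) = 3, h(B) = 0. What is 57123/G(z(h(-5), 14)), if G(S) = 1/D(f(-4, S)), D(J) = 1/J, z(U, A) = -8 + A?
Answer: 19041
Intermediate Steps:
G(S) = 3 (G(S) = 1/(1/3) = 3)
57123/G(z(h(-5), 14)) = 57123/3 = 57123*(1/3) = 19041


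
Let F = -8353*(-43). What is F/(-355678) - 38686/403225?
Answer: -158589711383/143418261550 ≈ -1.1058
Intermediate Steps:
F = 359179
F/(-355678) - 38686/403225 = 359179/(-355678) - 38686/403225 = 359179*(-1/355678) - 38686*1/403225 = -359179/355678 - 38686/403225 = -158589711383/143418261550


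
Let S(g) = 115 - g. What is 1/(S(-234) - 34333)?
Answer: -1/33984 ≈ -2.9426e-5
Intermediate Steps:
1/(S(-234) - 34333) = 1/((115 - 1*(-234)) - 34333) = 1/((115 + 234) - 34333) = 1/(349 - 34333) = 1/(-33984) = -1/33984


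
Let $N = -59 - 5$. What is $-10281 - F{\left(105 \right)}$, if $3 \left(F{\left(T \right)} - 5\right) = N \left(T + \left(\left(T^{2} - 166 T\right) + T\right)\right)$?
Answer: $-142446$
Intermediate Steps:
$N = -64$ ($N = -59 - 5 = -64$)
$F{\left(T \right)} = 5 - \frac{64 T^{2}}{3} + \frac{10496 T}{3}$ ($F{\left(T \right)} = 5 + \frac{\left(-64\right) \left(T + \left(\left(T^{2} - 166 T\right) + T\right)\right)}{3} = 5 + \frac{\left(-64\right) \left(T + \left(T^{2} - 165 T\right)\right)}{3} = 5 + \frac{\left(-64\right) \left(T^{2} - 164 T\right)}{3} = 5 + \frac{- 64 T^{2} + 10496 T}{3} = 5 - \left(- \frac{10496 T}{3} + \frac{64 T^{2}}{3}\right) = 5 - \frac{64 T^{2}}{3} + \frac{10496 T}{3}$)
$-10281 - F{\left(105 \right)} = -10281 - \left(5 - \frac{64 \cdot 105^{2}}{3} + \frac{10496}{3} \cdot 105\right) = -10281 - \left(5 - 235200 + 367360\right) = -10281 - 132165 = -142446$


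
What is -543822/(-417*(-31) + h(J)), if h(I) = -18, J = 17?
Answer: -181274/4303 ≈ -42.127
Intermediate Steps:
-543822/(-417*(-31) + h(J)) = -543822/(-417*(-31) - 18) = -543822/(12927 - 18) = -543822/12909 = -543822*1/12909 = -181274/4303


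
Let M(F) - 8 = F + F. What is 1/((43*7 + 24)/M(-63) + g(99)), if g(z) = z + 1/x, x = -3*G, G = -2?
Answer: 177/17065 ≈ 0.010372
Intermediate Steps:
x = 6 (x = -3*(-2) = 6)
M(F) = 8 + 2*F (M(F) = 8 + (F + F) = 8 + 2*F)
g(z) = ⅙ + z (g(z) = z + 1/6 = z + ⅙ = ⅙ + z)
1/((43*7 + 24)/M(-63) + g(99)) = 1/((43*7 + 24)/(8 + 2*(-63)) + (⅙ + 99)) = 1/((301 + 24)/(8 - 126) + 595/6) = 1/(325/(-118) + 595/6) = 1/(325*(-1/118) + 595/6) = 1/(-325/118 + 595/6) = 1/(17065/177) = 177/17065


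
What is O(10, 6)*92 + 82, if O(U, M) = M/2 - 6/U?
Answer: 1514/5 ≈ 302.80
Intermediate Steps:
O(U, M) = M/2 - 6/U (O(U, M) = M*(½) - 6/U = M/2 - 6/U)
O(10, 6)*92 + 82 = ((½)*6 - 6/10)*92 + 82 = (3 - 6*⅒)*92 + 82 = (3 - ⅗)*92 + 82 = (12/5)*92 + 82 = 1104/5 + 82 = 1514/5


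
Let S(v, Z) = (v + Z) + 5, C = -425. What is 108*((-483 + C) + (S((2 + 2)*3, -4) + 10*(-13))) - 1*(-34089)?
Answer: -76611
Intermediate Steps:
S(v, Z) = 5 + Z + v (S(v, Z) = (Z + v) + 5 = 5 + Z + v)
108*((-483 + C) + (S((2 + 2)*3, -4) + 10*(-13))) - 1*(-34089) = 108*((-483 - 425) + ((5 - 4 + (2 + 2)*3) + 10*(-13))) - 1*(-34089) = 108*(-908 + ((5 - 4 + 4*3) - 130)) + 34089 = 108*(-908 + ((5 - 4 + 12) - 130)) + 34089 = 108*(-908 + (13 - 130)) + 34089 = 108*(-908 - 117) + 34089 = 108*(-1025) + 34089 = -110700 + 34089 = -76611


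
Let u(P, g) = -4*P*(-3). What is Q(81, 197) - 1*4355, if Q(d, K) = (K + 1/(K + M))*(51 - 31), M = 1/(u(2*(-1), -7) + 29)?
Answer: -204545/493 ≈ -414.90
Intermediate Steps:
u(P, g) = 12*P
M = ⅕ (M = 1/(12*(2*(-1)) + 29) = 1/(12*(-2) + 29) = 1/(-24 + 29) = 1/5 = ⅕ ≈ 0.20000)
Q(d, K) = 20*K + 20/(⅕ + K) (Q(d, K) = (K + 1/(K + ⅕))*(51 - 31) = (K + 1/(⅕ + K))*20 = 20*K + 20/(⅕ + K))
Q(81, 197) - 1*4355 = 20*(5 + 197 + 5*197²)/(1 + 5*197) - 1*4355 = 20*(5 + 197 + 5*38809)/(1 + 985) - 4355 = 20*(5 + 197 + 194045)/986 - 4355 = 20*(1/986)*194247 - 4355 = 1942470/493 - 4355 = -204545/493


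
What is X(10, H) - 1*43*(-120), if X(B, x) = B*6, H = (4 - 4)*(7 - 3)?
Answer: 5220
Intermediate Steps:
H = 0 (H = 0*4 = 0)
X(B, x) = 6*B
X(10, H) - 1*43*(-120) = 6*10 - 1*43*(-120) = 60 - 43*(-120) = 60 + 5160 = 5220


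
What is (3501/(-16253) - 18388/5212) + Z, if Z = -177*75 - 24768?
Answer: -805740958181/21177659 ≈ -38047.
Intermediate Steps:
Z = -38043 (Z = -13275 - 24768 = -38043)
(3501/(-16253) - 18388/5212) + Z = (3501/(-16253) - 18388/5212) - 38043 = (3501*(-1/16253) - 18388*1/5212) - 38043 = (-3501/16253 - 4597/1303) - 38043 = -79276844/21177659 - 38043 = -805740958181/21177659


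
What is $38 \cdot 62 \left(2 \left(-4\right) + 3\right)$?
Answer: $-11780$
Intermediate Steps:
$38 \cdot 62 \left(2 \left(-4\right) + 3\right) = 2356 \left(-8 + 3\right) = 2356 \left(-5\right) = -11780$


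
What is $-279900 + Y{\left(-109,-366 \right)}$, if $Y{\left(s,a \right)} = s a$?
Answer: $-240006$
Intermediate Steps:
$Y{\left(s,a \right)} = a s$
$-279900 + Y{\left(-109,-366 \right)} = -279900 - -39894 = -279900 + 39894 = -240006$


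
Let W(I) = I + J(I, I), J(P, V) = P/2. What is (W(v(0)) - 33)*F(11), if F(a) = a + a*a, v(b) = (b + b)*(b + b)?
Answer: -4356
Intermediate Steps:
J(P, V) = P/2 (J(P, V) = P*(1/2) = P/2)
v(b) = 4*b**2 (v(b) = (2*b)*(2*b) = 4*b**2)
F(a) = a + a**2
W(I) = 3*I/2 (W(I) = I + I/2 = 3*I/2)
(W(v(0)) - 33)*F(11) = (3*(4*0**2)/2 - 33)*(11*(1 + 11)) = (3*(4*0)/2 - 33)*(11*12) = ((3/2)*0 - 33)*132 = (0 - 33)*132 = -33*132 = -4356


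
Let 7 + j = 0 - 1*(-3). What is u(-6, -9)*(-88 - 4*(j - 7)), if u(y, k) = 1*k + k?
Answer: 792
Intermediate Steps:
j = -4 (j = -7 + (0 - 1*(-3)) = -7 + (0 + 3) = -7 + 3 = -4)
u(y, k) = 2*k (u(y, k) = k + k = 2*k)
u(-6, -9)*(-88 - 4*(j - 7)) = (2*(-9))*(-88 - 4*(-4 - 7)) = -18*(-88 - 4*(-11)) = -18*(-88 + 44) = -18*(-44) = 792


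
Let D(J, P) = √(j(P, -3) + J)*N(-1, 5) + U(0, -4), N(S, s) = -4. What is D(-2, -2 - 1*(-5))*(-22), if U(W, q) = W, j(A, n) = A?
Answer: 88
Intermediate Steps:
D(J, P) = -4*√(J + P) (D(J, P) = √(P + J)*(-4) + 0 = √(J + P)*(-4) + 0 = -4*√(J + P) + 0 = -4*√(J + P))
D(-2, -2 - 1*(-5))*(-22) = -4*√(-2 + (-2 - 1*(-5)))*(-22) = -4*√(-2 + (-2 + 5))*(-22) = -4*√(-2 + 3)*(-22) = -4*√1*(-22) = -4*1*(-22) = -4*(-22) = 88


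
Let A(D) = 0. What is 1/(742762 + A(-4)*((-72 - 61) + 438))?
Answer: 1/742762 ≈ 1.3463e-6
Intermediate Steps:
1/(742762 + A(-4)*((-72 - 61) + 438)) = 1/(742762 + 0*((-72 - 61) + 438)) = 1/(742762 + 0*(-133 + 438)) = 1/(742762 + 0*305) = 1/(742762 + 0) = 1/742762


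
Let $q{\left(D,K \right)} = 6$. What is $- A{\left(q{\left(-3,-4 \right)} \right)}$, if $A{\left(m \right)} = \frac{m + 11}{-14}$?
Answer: $\frac{17}{14} \approx 1.2143$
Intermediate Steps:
$A{\left(m \right)} = - \frac{11}{14} - \frac{m}{14}$ ($A{\left(m \right)} = \left(11 + m\right) \left(- \frac{1}{14}\right) = - \frac{11}{14} - \frac{m}{14}$)
$- A{\left(q{\left(-3,-4 \right)} \right)} = - (- \frac{11}{14} - \frac{3}{7}) = \left(-1\right) \left(- \frac{17}{14}\right) = \frac{17}{14}$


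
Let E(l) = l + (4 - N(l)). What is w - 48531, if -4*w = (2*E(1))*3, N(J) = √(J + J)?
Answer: -97077/2 + 3*√2/2 ≈ -48536.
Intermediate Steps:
N(J) = √2*√J (N(J) = √(2*J) = √2*√J)
E(l) = 4 + l - √2*√l (E(l) = l + (4 - √2*√l) = 4 + l - √2*√l)
w = -15/2 + 3*√2/2 (w = -2*(4 + 1 - √2*√1)*3/4 = -2*(4 + 1 - 1*√2*1)*3/4 = -2*(4 + 1 - √2)*3/4 = -2*(5 - √2)*3/4 = -(10 - 2*√2)*3/4 = -(30 - 6*√2)/4 = -15/2 + 3*√2/2 ≈ -5.3787)
w - 48531 = (-15/2 + 3*√2/2) - 48531 = -97077/2 + 3*√2/2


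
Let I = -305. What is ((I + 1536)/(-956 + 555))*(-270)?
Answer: 332370/401 ≈ 828.85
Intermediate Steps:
((I + 1536)/(-956 + 555))*(-270) = ((-305 + 1536)/(-956 + 555))*(-270) = (1231/(-401))*(-270) = (1231*(-1/401))*(-270) = -1231/401*(-270) = 332370/401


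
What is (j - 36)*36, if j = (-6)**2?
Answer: 0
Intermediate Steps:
j = 36
(j - 36)*36 = (36 - 36)*36 = 0*36 = 0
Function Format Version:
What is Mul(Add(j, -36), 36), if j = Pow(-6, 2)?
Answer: 0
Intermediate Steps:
j = 36
Mul(Add(j, -36), 36) = Mul(Add(36, -36), 36) = Mul(0, 36) = 0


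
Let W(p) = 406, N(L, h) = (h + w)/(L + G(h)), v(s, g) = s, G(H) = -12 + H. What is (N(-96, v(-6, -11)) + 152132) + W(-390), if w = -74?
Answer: 8694706/57 ≈ 1.5254e+5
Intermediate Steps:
N(L, h) = (-74 + h)/(-12 + L + h) (N(L, h) = (h - 74)/(L + (-12 + h)) = (-74 + h)/(-12 + L + h))
(N(-96, v(-6, -11)) + 152132) + W(-390) = ((-74 - 6)/(-12 - 96 - 6) + 152132) + 406 = (-80/(-114) + 152132) + 406 = (-1/114*(-80) + 152132) + 406 = (40/57 + 152132) + 406 = 8671564/57 + 406 = 8694706/57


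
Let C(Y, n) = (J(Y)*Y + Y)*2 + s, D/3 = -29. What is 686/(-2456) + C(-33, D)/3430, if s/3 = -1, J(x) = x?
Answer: 706681/2106020 ≈ 0.33555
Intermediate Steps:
D = -87 (D = 3*(-29) = -87)
s = -3 (s = 3*(-1) = -3)
C(Y, n) = -3 + 2*Y + 2*Y**2 (C(Y, n) = (Y*Y + Y)*2 - 3 = (Y**2 + Y)*2 - 3 = (Y + Y**2)*2 - 3 = (2*Y + 2*Y**2) - 3 = -3 + 2*Y + 2*Y**2)
686/(-2456) + C(-33, D)/3430 = 686/(-2456) + (-3 + 2*(-33) + 2*(-33)**2)/3430 = 686*(-1/2456) + (-3 - 66 + 2*1089)*(1/3430) = -343/1228 + (-3 - 66 + 2178)*(1/3430) = -343/1228 + 2109*(1/3430) = -343/1228 + 2109/3430 = 706681/2106020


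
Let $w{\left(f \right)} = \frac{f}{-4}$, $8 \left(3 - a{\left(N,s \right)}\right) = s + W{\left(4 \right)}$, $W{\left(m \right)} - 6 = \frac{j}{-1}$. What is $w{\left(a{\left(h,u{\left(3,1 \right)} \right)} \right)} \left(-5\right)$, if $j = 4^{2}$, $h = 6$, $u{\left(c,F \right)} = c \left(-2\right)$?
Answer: $\frac{25}{4} \approx 6.25$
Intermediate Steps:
$u{\left(c,F \right)} = - 2 c$
$j = 16$
$W{\left(m \right)} = -10$ ($W{\left(m \right)} = 6 + \frac{16}{-1} = 6 + 16 \left(-1\right) = 6 - 16 = -10$)
$a{\left(N,s \right)} = \frac{17}{4} - \frac{s}{8}$ ($a{\left(N,s \right)} = 3 - \frac{s - 10}{8} = 3 - \frac{-10 + s}{8} = 3 - \left(- \frac{5}{4} + \frac{s}{8}\right) = \frac{17}{4} - \frac{s}{8}$)
$w{\left(f \right)} = - \frac{f}{4}$ ($w{\left(f \right)} = f \left(- \frac{1}{4}\right) = - \frac{f}{4}$)
$w{\left(a{\left(h,u{\left(3,1 \right)} \right)} \right)} \left(-5\right) = - \frac{\frac{17}{4} - \frac{\left(-2\right) 3}{8}}{4} \left(-5\right) = - \frac{\frac{17}{4} - - \frac{3}{4}}{4} \left(-5\right) = - \frac{\frac{17}{4} + \frac{3}{4}}{4} \left(-5\right) = \left(- \frac{1}{4}\right) 5 \left(-5\right) = \left(- \frac{5}{4}\right) \left(-5\right) = \frac{25}{4}$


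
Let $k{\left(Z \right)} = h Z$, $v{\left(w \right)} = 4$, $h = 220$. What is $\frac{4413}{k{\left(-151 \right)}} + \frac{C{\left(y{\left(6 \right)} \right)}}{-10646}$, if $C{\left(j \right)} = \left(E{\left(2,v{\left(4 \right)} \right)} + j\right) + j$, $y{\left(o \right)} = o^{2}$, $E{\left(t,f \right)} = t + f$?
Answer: $- \frac{24785979}{176830060} \approx -0.14017$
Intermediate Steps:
$k{\left(Z \right)} = 220 Z$
$E{\left(t,f \right)} = f + t$
$C{\left(j \right)} = 6 + 2 j$ ($C{\left(j \right)} = \left(\left(4 + 2\right) + j\right) + j = \left(6 + j\right) + j = 6 + 2 j$)
$\frac{4413}{k{\left(-151 \right)}} + \frac{C{\left(y{\left(6 \right)} \right)}}{-10646} = \frac{4413}{220 \left(-151\right)} + \frac{6 + 2 \cdot 6^{2}}{-10646} = \frac{4413}{-33220} + \left(6 + 2 \cdot 36\right) \left(- \frac{1}{10646}\right) = 4413 \left(- \frac{1}{33220}\right) + \left(6 + 72\right) \left(- \frac{1}{10646}\right) = - \frac{4413}{33220} + 78 \left(- \frac{1}{10646}\right) = - \frac{4413}{33220} - \frac{39}{5323} = - \frac{24785979}{176830060}$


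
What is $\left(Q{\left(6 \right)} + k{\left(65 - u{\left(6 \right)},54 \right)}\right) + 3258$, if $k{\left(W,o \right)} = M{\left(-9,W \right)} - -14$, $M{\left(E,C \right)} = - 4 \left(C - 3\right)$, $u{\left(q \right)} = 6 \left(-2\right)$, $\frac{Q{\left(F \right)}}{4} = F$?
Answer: $3000$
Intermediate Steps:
$Q{\left(F \right)} = 4 F$
$u{\left(q \right)} = -12$
$M{\left(E,C \right)} = 12 - 4 C$ ($M{\left(E,C \right)} = - 4 \left(-3 + C\right) = 12 - 4 C$)
$k{\left(W,o \right)} = 26 - 4 W$ ($k{\left(W,o \right)} = \left(12 - 4 W\right) - -14 = \left(12 - 4 W\right) + 14 = 26 - 4 W$)
$\left(Q{\left(6 \right)} + k{\left(65 - u{\left(6 \right)},54 \right)}\right) + 3258 = \left(4 \cdot 6 + \left(26 - 4 \left(65 - -12\right)\right)\right) + 3258 = \left(24 + \left(26 - 4 \left(65 + 12\right)\right)\right) + 3258 = \left(24 + \left(26 - 308\right)\right) + 3258 = \left(24 - 282\right) + 3258 = -258 + 3258 = 3000$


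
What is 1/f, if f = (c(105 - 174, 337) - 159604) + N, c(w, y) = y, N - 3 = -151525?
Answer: -1/310789 ≈ -3.2176e-6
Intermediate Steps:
N = -151522 (N = 3 - 151525 = -151522)
f = -310789 (f = (337 - 159604) - 151522 = -159267 - 151522 = -310789)
1/f = 1/(-310789) = -1/310789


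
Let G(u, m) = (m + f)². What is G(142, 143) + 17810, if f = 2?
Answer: 38835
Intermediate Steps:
G(u, m) = (2 + m)² (G(u, m) = (m + 2)² = (2 + m)²)
G(142, 143) + 17810 = (2 + 143)² + 17810 = 145² + 17810 = 21025 + 17810 = 38835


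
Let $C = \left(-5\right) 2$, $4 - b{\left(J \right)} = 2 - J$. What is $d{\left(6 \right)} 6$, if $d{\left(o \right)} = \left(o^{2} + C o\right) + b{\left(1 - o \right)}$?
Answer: $-162$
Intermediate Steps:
$b{\left(J \right)} = 2 + J$ ($b{\left(J \right)} = 4 - \left(2 - J\right) = 4 + \left(-2 + J\right) = 2 + J$)
$C = -10$
$d{\left(o \right)} = 3 + o^{2} - 11 o$ ($d{\left(o \right)} = \left(o^{2} - 10 o\right) + \left(2 - \left(-1 + o\right)\right) = \left(o^{2} - 10 o\right) - \left(-3 + o\right) = 3 + o^{2} - 11 o$)
$d{\left(6 \right)} 6 = \left(3 + 6^{2} - 66\right) 6 = \left(3 + 36 - 66\right) 6 = \left(-27\right) 6 = -162$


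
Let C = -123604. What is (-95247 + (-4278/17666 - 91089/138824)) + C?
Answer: -268363286755265/1226232392 ≈ -2.1885e+5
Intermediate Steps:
(-95247 + (-4278/17666 - 91089/138824)) + C = (-95247 + (-4278/17666 - 91089/138824)) - 123604 = (-95247 + (-4278*1/17666 - 91089*1/138824)) - 123604 = (-95247 + (-2139/8833 - 91089/138824)) - 123604 = (-95247 - 1101533673/1226232392) - 123604 = -116796058174497/1226232392 - 123604 = -268363286755265/1226232392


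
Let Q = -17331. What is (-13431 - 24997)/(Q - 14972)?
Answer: 38428/32303 ≈ 1.1896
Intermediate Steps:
(-13431 - 24997)/(Q - 14972) = (-13431 - 24997)/(-17331 - 14972) = -38428/(-32303) = -38428*(-1/32303) = 38428/32303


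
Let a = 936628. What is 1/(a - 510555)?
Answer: 1/426073 ≈ 2.3470e-6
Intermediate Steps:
1/(a - 510555) = 1/(936628 - 510555) = 1/426073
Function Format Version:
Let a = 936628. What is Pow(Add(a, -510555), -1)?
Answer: Rational(1, 426073) ≈ 2.3470e-6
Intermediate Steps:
Pow(Add(a, -510555), -1) = Pow(Add(936628, -510555), -1) = Pow(426073, -1) = Rational(1, 426073)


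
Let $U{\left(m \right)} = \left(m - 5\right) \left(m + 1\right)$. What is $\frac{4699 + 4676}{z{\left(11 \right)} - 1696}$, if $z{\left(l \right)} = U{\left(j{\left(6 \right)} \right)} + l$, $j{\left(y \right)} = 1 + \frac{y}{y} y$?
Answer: $- \frac{9375}{1669} \approx -5.6171$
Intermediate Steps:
$j{\left(y \right)} = 1 + y$ ($j{\left(y \right)} = 1 + 1 y = 1 + y$)
$U{\left(m \right)} = \left(1 + m\right) \left(-5 + m\right)$ ($U{\left(m \right)} = \left(-5 + m\right) \left(1 + m\right) = \left(1 + m\right) \left(-5 + m\right)$)
$z{\left(l \right)} = 16 + l$ ($z{\left(l \right)} = \left(-5 + \left(1 + 6\right)^{2} - 4 \left(1 + 6\right)\right) + l = \left(-5 + 7^{2} - 28\right) + l = \left(-5 + 49 - 28\right) + l = 16 + l$)
$\frac{4699 + 4676}{z{\left(11 \right)} - 1696} = \frac{4699 + 4676}{\left(16 + 11\right) - 1696} = \frac{9375}{27 - 1696} = \frac{9375}{-1669} = 9375 \left(- \frac{1}{1669}\right) = - \frac{9375}{1669}$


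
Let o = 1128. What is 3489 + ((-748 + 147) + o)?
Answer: 4016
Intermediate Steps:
3489 + ((-748 + 147) + o) = 3489 + ((-748 + 147) + 1128) = 3489 + (-601 + 1128) = 3489 + 527 = 4016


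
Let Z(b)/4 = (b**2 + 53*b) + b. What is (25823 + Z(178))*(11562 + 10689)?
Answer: 4250096757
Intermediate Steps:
Z(b) = 4*b**2 + 216*b (Z(b) = 4*((b**2 + 53*b) + b) = 4*(b**2 + 54*b) = 4*b**2 + 216*b)
(25823 + Z(178))*(11562 + 10689) = (25823 + 4*178*(54 + 178))*(11562 + 10689) = (25823 + 4*178*232)*22251 = (25823 + 165184)*22251 = 191007*22251 = 4250096757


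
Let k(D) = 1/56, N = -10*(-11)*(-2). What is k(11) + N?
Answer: -12319/56 ≈ -219.98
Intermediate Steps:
N = -220 (N = 110*(-2) = -220)
k(D) = 1/56
k(11) + N = 1/56 - 220 = -12319/56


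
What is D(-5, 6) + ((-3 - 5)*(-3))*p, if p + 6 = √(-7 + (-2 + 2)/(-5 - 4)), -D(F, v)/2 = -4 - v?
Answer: -124 + 24*I*√7 ≈ -124.0 + 63.498*I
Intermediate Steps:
D(F, v) = 8 + 2*v (D(F, v) = -2*(-4 - v) = 8 + 2*v)
p = -6 + I*√7 (p = -6 + √(-7 + (-2 + 2)/(-5 - 4)) = -6 + √(-7 + 0/(-9)) = -6 + √(-7 + 0*(-⅑)) = -6 + √(-7 + 0) = -6 + √(-7) = -6 + I*√7 ≈ -6.0 + 2.6458*I)
D(-5, 6) + ((-3 - 5)*(-3))*p = (8 + 2*6) + ((-3 - 5)*(-3))*(-6 + I*√7) = (8 + 12) + (-8*(-3))*(-6 + I*√7) = 20 + 24*(-6 + I*√7) = 20 + (-144 + 24*I*√7) = -124 + 24*I*√7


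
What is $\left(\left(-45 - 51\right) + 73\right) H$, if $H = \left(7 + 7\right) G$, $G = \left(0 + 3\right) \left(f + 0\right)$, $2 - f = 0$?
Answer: $-1932$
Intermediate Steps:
$f = 2$ ($f = 2 - 0 = 2 + 0 = 2$)
$G = 6$ ($G = \left(0 + 3\right) \left(2 + 0\right) = 3 \cdot 2 = 6$)
$H = 84$ ($H = \left(7 + 7\right) 6 = 14 \cdot 6 = 84$)
$\left(\left(-45 - 51\right) + 73\right) H = \left(\left(-45 - 51\right) + 73\right) 84 = \left(-96 + 73\right) 84 = \left(-23\right) 84 = -1932$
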